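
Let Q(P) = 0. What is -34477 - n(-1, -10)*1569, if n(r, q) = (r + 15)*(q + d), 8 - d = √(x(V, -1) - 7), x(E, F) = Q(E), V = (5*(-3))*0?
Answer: 9455 + 21966*I*√7 ≈ 9455.0 + 58117.0*I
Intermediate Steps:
V = 0 (V = -15*0 = 0)
x(E, F) = 0
d = 8 - I*√7 (d = 8 - √(0 - 7) = 8 - √(-7) = 8 - I*√7 ≈ 8.0 - 2.6458*I)
n(r, q) = (15 + r)*(8 + q - I*√7) (n(r, q) = (r + 15)*(q + (8 - I*√7)) = (15 + r)*(8 + q - I*√7))
-34477 - n(-1, -10)*1569 = -34477 - (120 + 15*(-10) - 10*(-1) - (8 - I*√7) - 15*I*√7)*1569 = -34477 - (120 - 150 + 10 + (-8 + I*√7) - 15*I*√7)*1569 = -34477 - (-28 - 14*I*√7)*1569 = -34477 - (-43932 - 21966*I*√7) = -34477 + (43932 + 21966*I*√7) = 9455 + 21966*I*√7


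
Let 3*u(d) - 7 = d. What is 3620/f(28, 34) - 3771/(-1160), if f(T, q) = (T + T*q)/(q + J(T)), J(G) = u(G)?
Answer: 29318857/170520 ≈ 171.94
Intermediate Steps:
u(d) = 7/3 + d/3
J(G) = 7/3 + G/3
f(T, q) = (T + T*q)/(7/3 + q + T/3) (f(T, q) = (T + T*q)/(q + (7/3 + T/3)) = (T + T*q)/(7/3 + q + T/3))
3620/f(28, 34) - 3771/(-1160) = 3620/((3*28*(1 + 34)/(7 + 28 + 3*34))) - 3771/(-1160) = 3620/((3*28*35/(7 + 28 + 102))) - 3771*(-1/1160) = 3620/((3*28*35/137)) + 3771/1160 = 3620/((3*28*(1/137)*35)) + 3771/1160 = 3620/(2940/137) + 3771/1160 = 3620*(137/2940) + 3771/1160 = 24797/147 + 3771/1160 = 29318857/170520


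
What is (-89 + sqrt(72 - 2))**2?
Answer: (89 - sqrt(70))**2 ≈ 6501.7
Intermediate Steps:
(-89 + sqrt(72 - 2))**2 = (-89 + sqrt(70))**2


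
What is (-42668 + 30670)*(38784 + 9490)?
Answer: -579191452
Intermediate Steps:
(-42668 + 30670)*(38784 + 9490) = -11998*48274 = -579191452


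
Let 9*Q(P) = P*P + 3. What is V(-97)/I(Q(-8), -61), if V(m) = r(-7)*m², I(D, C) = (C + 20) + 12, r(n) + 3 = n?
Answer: 94090/29 ≈ 3244.5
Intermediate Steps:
r(n) = -3 + n
Q(P) = ⅓ + P²/9 (Q(P) = (P*P + 3)/9 = (P² + 3)/9 = (3 + P²)/9 = ⅓ + P²/9)
I(D, C) = 32 + C (I(D, C) = (20 + C) + 12 = 32 + C)
V(m) = -10*m² (V(m) = (-3 - 7)*m² = -10*m²)
V(-97)/I(Q(-8), -61) = (-10*(-97)²)/(32 - 61) = -10*9409/(-29) = -94090*(-1/29) = 94090/29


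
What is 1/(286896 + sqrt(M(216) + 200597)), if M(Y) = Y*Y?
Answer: 286896/82309067563 - sqrt(247253)/82309067563 ≈ 3.4796e-6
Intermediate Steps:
M(Y) = Y**2
1/(286896 + sqrt(M(216) + 200597)) = 1/(286896 + sqrt(216**2 + 200597)) = 1/(286896 + sqrt(46656 + 200597)) = 1/(286896 + sqrt(247253))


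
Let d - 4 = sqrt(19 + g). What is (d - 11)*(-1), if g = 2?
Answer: 7 - sqrt(21) ≈ 2.4174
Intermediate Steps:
d = 4 + sqrt(21) (d = 4 + sqrt(19 + 2) = 4 + sqrt(21) ≈ 8.5826)
(d - 11)*(-1) = ((4 + sqrt(21)) - 11)*(-1) = (-7 + sqrt(21))*(-1) = 7 - sqrt(21)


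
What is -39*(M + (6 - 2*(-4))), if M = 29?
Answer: -1677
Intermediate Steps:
-39*(M + (6 - 2*(-4))) = -39*(29 + (6 - 2*(-4))) = -39*(29 + (6 + 8)) = -39*(29 + 14) = -39*43 = -1677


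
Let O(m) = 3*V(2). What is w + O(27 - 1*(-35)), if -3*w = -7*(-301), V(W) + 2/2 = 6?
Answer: -2062/3 ≈ -687.33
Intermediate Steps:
V(W) = 5 (V(W) = -1 + 6 = 5)
O(m) = 15 (O(m) = 3*5 = 15)
w = -2107/3 (w = -(-7)*(-301)/3 = -1/3*2107 = -2107/3 ≈ -702.33)
w + O(27 - 1*(-35)) = -2107/3 + 15 = -2062/3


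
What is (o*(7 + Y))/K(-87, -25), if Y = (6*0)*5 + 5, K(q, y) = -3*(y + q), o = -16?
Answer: -4/7 ≈ -0.57143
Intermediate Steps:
K(q, y) = -3*q - 3*y (K(q, y) = -3*(q + y) = -3*q - 3*y)
Y = 5 (Y = 0*5 + 5 = 0 + 5 = 5)
(o*(7 + Y))/K(-87, -25) = (-16*(7 + 5))/(-3*(-87) - 3*(-25)) = (-16*12)/(261 + 75) = -192/336 = -192*1/336 = -4/7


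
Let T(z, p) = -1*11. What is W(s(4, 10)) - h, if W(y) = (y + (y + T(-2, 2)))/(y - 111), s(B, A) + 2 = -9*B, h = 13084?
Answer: -1949429/149 ≈ -13083.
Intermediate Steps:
s(B, A) = -2 - 9*B
T(z, p) = -11
W(y) = (-11 + 2*y)/(-111 + y) (W(y) = (y + (y - 11))/(y - 111) = (y + (-11 + y))/(-111 + y) = (-11 + 2*y)/(-111 + y))
W(s(4, 10)) - h = (-11 + 2*(-2 - 9*4))/(-111 + (-2 - 9*4)) - 1*13084 = (-11 + 2*(-2 - 36))/(-111 + (-2 - 36)) - 13084 = (-11 + 2*(-38))/(-111 - 38) - 13084 = (-11 - 76)/(-149) - 13084 = -1/149*(-87) - 13084 = 87/149 - 13084 = -1949429/149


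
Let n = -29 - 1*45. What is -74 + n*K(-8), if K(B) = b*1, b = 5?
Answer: -444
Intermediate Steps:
K(B) = 5 (K(B) = 5*1 = 5)
n = -74 (n = -29 - 45 = -74)
-74 + n*K(-8) = -74 - 74*5 = -74 - 370 = -444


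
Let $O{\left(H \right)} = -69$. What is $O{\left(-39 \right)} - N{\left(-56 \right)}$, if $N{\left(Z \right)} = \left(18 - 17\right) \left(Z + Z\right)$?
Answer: $43$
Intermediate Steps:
$N{\left(Z \right)} = 2 Z$ ($N{\left(Z \right)} = 1 \cdot 2 Z = 2 Z$)
$O{\left(-39 \right)} - N{\left(-56 \right)} = -69 - 2 \left(-56\right) = -69 - -112 = -69 + 112 = 43$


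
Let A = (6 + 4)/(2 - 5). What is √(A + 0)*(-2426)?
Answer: -2426*I*√30/3 ≈ -4429.3*I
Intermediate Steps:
A = -10/3 (A = 10/(-3) = 10*(-⅓) = -10/3 ≈ -3.3333)
√(A + 0)*(-2426) = √(-10/3 + 0)*(-2426) = √(-10/3)*(-2426) = (I*√30/3)*(-2426) = -2426*I*√30/3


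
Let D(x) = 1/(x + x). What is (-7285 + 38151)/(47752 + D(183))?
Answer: 11296956/17477233 ≈ 0.64638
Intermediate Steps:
D(x) = 1/(2*x)
(-7285 + 38151)/(47752 + D(183)) = (-7285 + 38151)/(47752 + (1/2)/183) = 30866/(47752 + (1/2)*(1/183)) = 30866/(47752 + 1/366) = 30866/(17477233/366) = 30866*(366/17477233) = 11296956/17477233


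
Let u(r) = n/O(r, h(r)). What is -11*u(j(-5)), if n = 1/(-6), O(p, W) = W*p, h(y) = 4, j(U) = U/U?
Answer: 11/24 ≈ 0.45833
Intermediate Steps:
j(U) = 1
n = -1/6 ≈ -0.16667
u(r) = -1/(24*r) (u(r) = -1/(4*r)/6 = -1/(24*r))
-11*u(j(-5)) = -(-11)/(24*1) = -(-11)/24 = -11*(-1/24) = 11/24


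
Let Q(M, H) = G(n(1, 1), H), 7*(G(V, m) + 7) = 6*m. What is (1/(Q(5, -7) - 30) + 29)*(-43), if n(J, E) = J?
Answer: -1246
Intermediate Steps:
G(V, m) = -7 + 6*m/7 (G(V, m) = -7 + (6*m)/7 = -7 + 6*m/7)
Q(M, H) = -7 + 6*H/7
(1/(Q(5, -7) - 30) + 29)*(-43) = (1/((-7 + (6/7)*(-7)) - 30) + 29)*(-43) = (1/((-7 - 6) - 30) + 29)*(-43) = (1/(-13 - 30) + 29)*(-43) = (1/(-43) + 29)*(-43) = (-1/43 + 29)*(-43) = (1246/43)*(-43) = -1246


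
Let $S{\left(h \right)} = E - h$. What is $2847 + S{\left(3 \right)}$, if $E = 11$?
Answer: $2855$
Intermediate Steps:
$S{\left(h \right)} = 11 - h$
$2847 + S{\left(3 \right)} = 2847 + \left(11 - 3\right) = 2847 + 8 = 2855$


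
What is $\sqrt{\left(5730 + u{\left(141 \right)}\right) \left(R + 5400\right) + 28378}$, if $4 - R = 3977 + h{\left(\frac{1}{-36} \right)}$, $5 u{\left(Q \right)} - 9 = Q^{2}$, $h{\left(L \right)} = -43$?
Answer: $\sqrt{14299138} \approx 3781.4$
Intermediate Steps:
$u{\left(Q \right)} = \frac{9}{5} + \frac{Q^{2}}{5}$
$R = -3930$ ($R = 4 - \left(3977 - 43\right) = 4 - 3934 = -3930$)
$\sqrt{\left(5730 + u{\left(141 \right)}\right) \left(R + 5400\right) + 28378} = \sqrt{\left(5730 + \left(\frac{9}{5} + \frac{141^{2}}{5}\right)\right) \left(-3930 + 5400\right) + 28378} = \sqrt{\left(5730 + \left(\frac{9}{5} + \frac{1}{5} \cdot 19881\right)\right) 1470 + 28378} = \sqrt{\left(5730 + \left(\frac{9}{5} + \frac{19881}{5}\right)\right) 1470 + 28378} = \sqrt{\left(5730 + 3978\right) 1470 + 28378} = \sqrt{9708 \cdot 1470 + 28378} = \sqrt{14270760 + 28378} = \sqrt{14299138}$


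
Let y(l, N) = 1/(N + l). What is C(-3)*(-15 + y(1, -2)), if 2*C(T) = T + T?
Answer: 48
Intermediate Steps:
C(T) = T (C(T) = (T + T)/2 = (2*T)/2 = T)
C(-3)*(-15 + y(1, -2)) = -3*(-15 + 1/(-2 + 1)) = -3*(-15 + 1/(-1)) = -3*(-15 - 1) = -3*(-16) = 48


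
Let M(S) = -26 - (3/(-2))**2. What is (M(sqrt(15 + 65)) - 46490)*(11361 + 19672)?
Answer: -5774403409/4 ≈ -1.4436e+9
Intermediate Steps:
M(S) = -113/4 (M(S) = -26 - (3*(-1/2))**2 = -26 - (-3/2)**2 = -26 - 1*9/4 = -26 - 9/4 = -113/4)
(M(sqrt(15 + 65)) - 46490)*(11361 + 19672) = (-113/4 - 46490)*(11361 + 19672) = -186073/4*31033 = -5774403409/4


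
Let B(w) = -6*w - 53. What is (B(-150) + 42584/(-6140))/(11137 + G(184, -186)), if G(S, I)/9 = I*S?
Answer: -1289499/455709265 ≈ -0.0028297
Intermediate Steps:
B(w) = -53 - 6*w
G(S, I) = 9*I*S (G(S, I) = 9*(I*S) = 9*I*S)
(B(-150) + 42584/(-6140))/(11137 + G(184, -186)) = ((-53 - 6*(-150)) + 42584/(-6140))/(11137 + 9*(-186)*184) = ((-53 + 900) + 42584*(-1/6140))/(11137 - 308016) = (847 - 10646/1535)/(-296879) = (1289499/1535)*(-1/296879) = -1289499/455709265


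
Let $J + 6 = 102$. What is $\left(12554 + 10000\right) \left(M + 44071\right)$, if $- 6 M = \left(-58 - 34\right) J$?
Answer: $1027176822$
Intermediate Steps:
$J = 96$ ($J = -6 + 102 = 96$)
$M = 1472$ ($M = - \frac{\left(-58 - 34\right) 96}{6} = - \frac{\left(-92\right) 96}{6} = \left(- \frac{1}{6}\right) \left(-8832\right) = 1472$)
$\left(12554 + 10000\right) \left(M + 44071\right) = \left(12554 + 10000\right) \left(1472 + 44071\right) = 22554 \cdot 45543 = 1027176822$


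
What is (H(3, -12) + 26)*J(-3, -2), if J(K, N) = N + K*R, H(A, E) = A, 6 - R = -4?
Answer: -928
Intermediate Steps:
R = 10 (R = 6 - 1*(-4) = 6 + 4 = 10)
J(K, N) = N + 10*K (J(K, N) = N + K*10 = N + 10*K)
(H(3, -12) + 26)*J(-3, -2) = (3 + 26)*(-2 + 10*(-3)) = 29*(-2 - 30) = 29*(-32) = -928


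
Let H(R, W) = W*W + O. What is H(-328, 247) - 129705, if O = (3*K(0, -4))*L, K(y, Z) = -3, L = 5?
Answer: -68741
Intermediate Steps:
O = -45 (O = (3*(-3))*5 = -9*5 = -45)
H(R, W) = -45 + W² (H(R, W) = W*W - 45 = W² - 45 = -45 + W²)
H(-328, 247) - 129705 = (-45 + 247²) - 129705 = (-45 + 61009) - 129705 = 60964 - 129705 = -68741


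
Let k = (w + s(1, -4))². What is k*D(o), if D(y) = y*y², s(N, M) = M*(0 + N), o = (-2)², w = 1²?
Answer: 576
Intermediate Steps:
w = 1
o = 4
s(N, M) = M*N
D(y) = y³
k = 9 (k = (1 - 4*1)² = (1 - 4)² = (-3)² = 9)
k*D(o) = 9*4³ = 9*64 = 576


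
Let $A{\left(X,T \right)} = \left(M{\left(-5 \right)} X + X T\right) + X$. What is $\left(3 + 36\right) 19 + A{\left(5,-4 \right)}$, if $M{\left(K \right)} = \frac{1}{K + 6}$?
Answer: $731$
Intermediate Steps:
$M{\left(K \right)} = \frac{1}{6 + K}$
$A{\left(X,T \right)} = 2 X + T X$ ($A{\left(X,T \right)} = \left(\frac{X}{6 - 5} + X T\right) + X = \left(\frac{X}{1} + T X\right) + X = \left(1 X + T X\right) + X = \left(X + T X\right) + X = 2 X + T X$)
$\left(3 + 36\right) 19 + A{\left(5,-4 \right)} = \left(3 + 36\right) 19 + 5 \left(2 - 4\right) = 39 \cdot 19 + 5 \left(-2\right) = 741 - 10 = 731$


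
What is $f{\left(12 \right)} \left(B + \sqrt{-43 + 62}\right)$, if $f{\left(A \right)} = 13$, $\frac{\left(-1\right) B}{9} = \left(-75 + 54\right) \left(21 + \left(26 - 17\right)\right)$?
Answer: $73710 + 13 \sqrt{19} \approx 73767.0$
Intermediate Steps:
$B = 5670$ ($B = - 9 \left(-75 + 54\right) \left(21 + \left(26 - 17\right)\right) = - 9 \left(- 21 \left(21 + 9\right)\right) = - 9 \left(\left(-21\right) 30\right) = \left(-9\right) \left(-630\right) = 5670$)
$f{\left(12 \right)} \left(B + \sqrt{-43 + 62}\right) = 13 \left(5670 + \sqrt{-43 + 62}\right) = 13 \left(5670 + \sqrt{19}\right) = 73710 + 13 \sqrt{19}$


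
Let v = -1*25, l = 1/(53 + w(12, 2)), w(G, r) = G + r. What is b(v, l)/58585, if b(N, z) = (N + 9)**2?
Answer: 256/58585 ≈ 0.0043697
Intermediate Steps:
l = 1/67 (l = 1/(53 + (12 + 2)) = 1/(53 + 14) = 1/67 ≈ 0.014925)
v = -25
b(N, z) = (9 + N)**2
b(v, l)/58585 = (9 - 25)**2/58585 = (-16)**2*(1/58585) = 256*(1/58585) = 256/58585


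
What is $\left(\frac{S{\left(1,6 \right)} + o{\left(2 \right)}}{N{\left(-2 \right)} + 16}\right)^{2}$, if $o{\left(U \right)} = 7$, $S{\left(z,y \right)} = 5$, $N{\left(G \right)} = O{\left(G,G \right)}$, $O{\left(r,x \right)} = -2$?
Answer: $\frac{36}{49} \approx 0.73469$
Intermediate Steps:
$N{\left(G \right)} = -2$
$\left(\frac{S{\left(1,6 \right)} + o{\left(2 \right)}}{N{\left(-2 \right)} + 16}\right)^{2} = \left(\frac{5 + 7}{-2 + 16}\right)^{2} = \left(\frac{12}{14}\right)^{2} = \left(12 \cdot \frac{1}{14}\right)^{2} = \left(\frac{6}{7}\right)^{2} = \frac{36}{49}$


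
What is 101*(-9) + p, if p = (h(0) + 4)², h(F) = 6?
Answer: -809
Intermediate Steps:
p = 100 (p = (6 + 4)² = 10² = 100)
101*(-9) + p = 101*(-9) + 100 = -909 + 100 = -809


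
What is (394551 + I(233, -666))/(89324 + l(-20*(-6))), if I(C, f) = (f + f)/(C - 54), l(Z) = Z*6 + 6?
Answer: 70623297/16118950 ≈ 4.3814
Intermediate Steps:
l(Z) = 6 + 6*Z (l(Z) = 6*Z + 6 = 6 + 6*Z)
I(C, f) = 2*f/(-54 + C) (I(C, f) = (2*f)/(-54 + C) = 2*f/(-54 + C))
(394551 + I(233, -666))/(89324 + l(-20*(-6))) = (394551 + 2*(-666)/(-54 + 233))/(89324 + (6 + 6*(-20*(-6)))) = (394551 + 2*(-666)/179)/(89324 + (6 + 6*120)) = (394551 + 2*(-666)*(1/179))/(89324 + (6 + 720)) = (394551 - 1332/179)/(89324 + 726) = (70623297/179)/90050 = (70623297/179)*(1/90050) = 70623297/16118950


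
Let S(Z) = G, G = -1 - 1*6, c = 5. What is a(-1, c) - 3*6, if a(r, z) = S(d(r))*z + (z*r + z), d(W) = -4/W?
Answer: -53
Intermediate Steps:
G = -7 (G = -1 - 6 = -7)
S(Z) = -7
a(r, z) = -6*z + r*z (a(r, z) = -7*z + (z*r + z) = -7*z + (r*z + z) = -7*z + (z + r*z) = -6*z + r*z)
a(-1, c) - 3*6 = 5*(-6 - 1) - 3*6 = 5*(-7) - 18 = -35 - 18 = -53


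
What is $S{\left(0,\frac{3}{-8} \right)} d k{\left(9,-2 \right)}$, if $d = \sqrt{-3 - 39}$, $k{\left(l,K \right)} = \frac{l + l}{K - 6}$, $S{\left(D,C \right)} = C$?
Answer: $\frac{27 i \sqrt{42}}{32} \approx 5.4681 i$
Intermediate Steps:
$k{\left(l,K \right)} = \frac{2 l}{-6 + K}$
$d = i \sqrt{42}$ ($d = \sqrt{-42} = i \sqrt{42} \approx 6.4807 i$)
$S{\left(0,\frac{3}{-8} \right)} d k{\left(9,-2 \right)} = \frac{3}{-8} i \sqrt{42} \cdot 2 \cdot 9 \frac{1}{-6 - 2} = 3 \left(- \frac{1}{8}\right) i \sqrt{42} \cdot 2 \cdot 9 \frac{1}{-8} = - \frac{3 i \sqrt{42}}{8} \cdot 2 \cdot 9 \left(- \frac{1}{8}\right) = - \frac{3 i \sqrt{42}}{8} \left(- \frac{9}{4}\right) = \frac{27 i \sqrt{42}}{32}$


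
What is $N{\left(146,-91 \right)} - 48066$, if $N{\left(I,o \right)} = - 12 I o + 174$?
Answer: $111540$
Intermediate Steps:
$N{\left(I,o \right)} = 174 - 12 I o$ ($N{\left(I,o \right)} = - 12 I o + 174 = 174 - 12 I o$)
$N{\left(146,-91 \right)} - 48066 = \left(174 - 1752 \left(-91\right)\right) - 48066 = \left(174 + 159432\right) - 48066 = 159606 - 48066 = 111540$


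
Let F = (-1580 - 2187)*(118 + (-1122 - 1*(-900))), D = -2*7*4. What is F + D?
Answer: 391712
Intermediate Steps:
D = -56 (D = -14*4 = -56)
F = 391768 (F = -3767*(118 + (-1122 + 900)) = -3767*(118 - 222) = -3767*(-104) = 391768)
F + D = 391768 - 56 = 391712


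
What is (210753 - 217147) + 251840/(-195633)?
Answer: -1251129242/195633 ≈ -6395.3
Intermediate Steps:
(210753 - 217147) + 251840/(-195633) = -6394 + 251840*(-1/195633) = -6394 - 251840/195633 = -1251129242/195633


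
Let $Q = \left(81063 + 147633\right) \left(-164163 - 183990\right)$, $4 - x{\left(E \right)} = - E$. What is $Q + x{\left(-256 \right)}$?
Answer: $-79621198740$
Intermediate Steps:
$x{\left(E \right)} = 4 + E$ ($x{\left(E \right)} = 4 - - E = 4 + E$)
$Q = -79621198488$ ($Q = 228696 \left(-348153\right) = -79621198488$)
$Q + x{\left(-256 \right)} = -79621198488 + \left(4 - 256\right) = -79621198488 - 252 = -79621198740$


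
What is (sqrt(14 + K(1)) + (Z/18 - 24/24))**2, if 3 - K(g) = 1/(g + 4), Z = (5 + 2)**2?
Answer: 32021/1620 + 62*sqrt(105)/45 ≈ 33.884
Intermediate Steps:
Z = 49 (Z = 7**2 = 49)
K(g) = 3 - 1/(4 + g) (K(g) = 3 - 1/(g + 4) = 3 - 1/(4 + g))
(sqrt(14 + K(1)) + (Z/18 - 24/24))**2 = (sqrt(14 + (11 + 3*1)/(4 + 1)) + (49/18 - 24/24))**2 = (sqrt(14 + (11 + 3)/5) + (49*(1/18) - 24*1/24))**2 = (sqrt(14 + (1/5)*14) + (49/18 - 1))**2 = (sqrt(14 + 14/5) + 31/18)**2 = (sqrt(84/5) + 31/18)**2 = (2*sqrt(105)/5 + 31/18)**2 = (31/18 + 2*sqrt(105)/5)**2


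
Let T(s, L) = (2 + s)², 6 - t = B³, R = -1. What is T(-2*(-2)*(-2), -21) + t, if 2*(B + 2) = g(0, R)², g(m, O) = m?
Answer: 50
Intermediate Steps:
B = -2 (B = -2 + (½)*0² = -2 + (½)*0 = -2 + 0 = -2)
t = 14 (t = 6 - 1*(-2)³ = 6 - 1*(-8) = 6 + 8 = 14)
T(-2*(-2)*(-2), -21) + t = (2 - 2*(-2)*(-2))² + 14 = (2 + 4*(-2))² + 14 = (2 - 8)² + 14 = (-6)² + 14 = 36 + 14 = 50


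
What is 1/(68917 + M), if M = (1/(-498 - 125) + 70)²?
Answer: 388129/28650431174 ≈ 1.3547e-5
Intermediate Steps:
M = 1901744881/388129 (M = (1/(-623) + 70)² = (-1/623 + 70)² = (43609/623)² = 1901744881/388129 ≈ 4899.8)
1/(68917 + M) = 1/(68917 + 1901744881/388129) = 1/(28650431174/388129) = 388129/28650431174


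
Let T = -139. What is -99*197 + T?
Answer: -19642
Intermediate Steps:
-99*197 + T = -99*197 - 139 = -19503 - 139 = -19642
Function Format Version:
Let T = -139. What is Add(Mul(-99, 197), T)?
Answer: -19642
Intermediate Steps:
Add(Mul(-99, 197), T) = Add(Mul(-99, 197), -139) = Add(-19503, -139) = -19642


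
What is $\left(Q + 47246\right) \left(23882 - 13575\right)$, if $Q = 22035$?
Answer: $714079267$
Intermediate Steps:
$\left(Q + 47246\right) \left(23882 - 13575\right) = \left(22035 + 47246\right) \left(23882 - 13575\right) = 69281 \cdot 10307 = 714079267$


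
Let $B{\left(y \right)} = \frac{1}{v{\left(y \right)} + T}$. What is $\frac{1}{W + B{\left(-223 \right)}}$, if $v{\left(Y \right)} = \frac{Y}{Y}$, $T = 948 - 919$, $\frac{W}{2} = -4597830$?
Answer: $- \frac{30}{275869799} \approx -1.0875 \cdot 10^{-7}$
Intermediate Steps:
$W = -9195660$ ($W = 2 \left(-4597830\right) = -9195660$)
$T = 29$ ($T = 948 - 919 = 29$)
$v{\left(Y \right)} = 1$
$B{\left(y \right)} = \frac{1}{30}$ ($B{\left(y \right)} = \frac{1}{1 + 29} = \frac{1}{30}$)
$\frac{1}{W + B{\left(-223 \right)}} = \frac{1}{-9195660 + \frac{1}{30}} = \frac{1}{- \frac{275869799}{30}} = - \frac{30}{275869799}$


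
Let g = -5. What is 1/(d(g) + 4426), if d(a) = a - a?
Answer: 1/4426 ≈ 0.00022594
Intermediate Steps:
d(a) = 0
1/(d(g) + 4426) = 1/(0 + 4426) = 1/4426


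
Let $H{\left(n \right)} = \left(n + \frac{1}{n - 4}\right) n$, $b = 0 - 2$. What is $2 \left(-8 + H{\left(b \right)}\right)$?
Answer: $- \frac{22}{3} \approx -7.3333$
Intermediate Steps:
$b = -2$ ($b = 0 - 2 = -2$)
$H{\left(n \right)} = n \left(n + \frac{1}{-4 + n}\right)$ ($H{\left(n \right)} = \left(n + \frac{1}{-4 + n}\right) n = n \left(n + \frac{1}{-4 + n}\right)$)
$2 \left(-8 + H{\left(b \right)}\right) = 2 \left(-8 - \frac{2 \left(1 + \left(-2\right)^{2} - -8\right)}{-4 - 2}\right) = 2 \left(-8 - \frac{2 \left(1 + 4 + 8\right)}{-6}\right) = 2 \left(-8 - \left(- \frac{1}{3}\right) 13\right) = 2 \left(-8 + \frac{13}{3}\right) = 2 \left(- \frac{11}{3}\right) = - \frac{22}{3}$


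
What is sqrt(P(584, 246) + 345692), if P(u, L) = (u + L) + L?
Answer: 4*sqrt(21673) ≈ 588.87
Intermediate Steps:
P(u, L) = u + 2*L (P(u, L) = (L + u) + L = u + 2*L)
sqrt(P(584, 246) + 345692) = sqrt((584 + 2*246) + 345692) = sqrt((584 + 492) + 345692) = sqrt(1076 + 345692) = sqrt(346768) = 4*sqrt(21673)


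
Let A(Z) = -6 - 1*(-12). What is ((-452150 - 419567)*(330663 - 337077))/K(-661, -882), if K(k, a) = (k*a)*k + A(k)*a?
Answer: -133123639/9175467 ≈ -14.509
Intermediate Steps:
A(Z) = 6 (A(Z) = -6 + 12 = 6)
K(k, a) = 6*a + a*k**2 (K(k, a) = (k*a)*k + 6*a = (a*k)*k + 6*a = a*k**2 + 6*a = 6*a + a*k**2)
((-452150 - 419567)*(330663 - 337077))/K(-661, -882) = ((-452150 - 419567)*(330663 - 337077))/((-882*(6 + (-661)**2))) = (-871717*(-6414))/((-882*(6 + 436921))) = 5591192838/((-882*436927)) = 5591192838/(-385369614) = 5591192838*(-1/385369614) = -133123639/9175467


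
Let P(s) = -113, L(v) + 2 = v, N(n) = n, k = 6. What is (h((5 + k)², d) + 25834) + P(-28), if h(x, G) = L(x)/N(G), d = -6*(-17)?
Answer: 154333/6 ≈ 25722.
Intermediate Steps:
L(v) = -2 + v
d = 102
h(x, G) = (-2 + x)/G
(h((5 + k)², d) + 25834) + P(-28) = ((-2 + (5 + 6)²)/102 + 25834) - 113 = ((-2 + 11²)/102 + 25834) - 113 = ((-2 + 121)/102 + 25834) - 113 = ((1/102)*119 + 25834) - 113 = (7/6 + 25834) - 113 = 155011/6 - 113 = 154333/6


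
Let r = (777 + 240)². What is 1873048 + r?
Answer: 2907337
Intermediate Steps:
r = 1034289 (r = 1017² = 1034289)
1873048 + r = 1873048 + 1034289 = 2907337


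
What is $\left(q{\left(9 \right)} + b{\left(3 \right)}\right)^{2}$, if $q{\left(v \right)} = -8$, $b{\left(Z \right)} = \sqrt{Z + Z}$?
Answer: $\left(8 - \sqrt{6}\right)^{2} \approx 30.808$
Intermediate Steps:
$b{\left(Z \right)} = \sqrt{2} \sqrt{Z}$ ($b{\left(Z \right)} = \sqrt{2 Z} = \sqrt{2} \sqrt{Z}$)
$\left(q{\left(9 \right)} + b{\left(3 \right)}\right)^{2} = \left(-8 + \sqrt{2} \sqrt{3}\right)^{2} = \left(-8 + \sqrt{6}\right)^{2}$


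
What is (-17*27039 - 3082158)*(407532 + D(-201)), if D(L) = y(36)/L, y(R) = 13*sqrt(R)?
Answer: -1443404021334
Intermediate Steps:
D(L) = 78/L (D(L) = (13*sqrt(36))/L = (13*6)/L = 78/L)
(-17*27039 - 3082158)*(407532 + D(-201)) = (-17*27039 - 3082158)*(407532 + 78/(-201)) = (-459663 - 3082158)*(407532 + 78*(-1/201)) = -3541821*(407532 - 26/67) = -3541821*27304618/67 = -1443404021334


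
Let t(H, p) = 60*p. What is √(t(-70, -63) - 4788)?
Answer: 6*I*√238 ≈ 92.563*I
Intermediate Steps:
√(t(-70, -63) - 4788) = √(60*(-63) - 4788) = √(-3780 - 4788) = √(-8568) = 6*I*√238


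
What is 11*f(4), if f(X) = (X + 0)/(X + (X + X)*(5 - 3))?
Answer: 11/5 ≈ 2.2000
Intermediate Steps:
f(X) = ⅕ (f(X) = X/(X + (2*X)*2) = X/(X + 4*X) = X/((5*X)) = X*(1/(5*X)) = ⅕)
11*f(4) = 11*(⅕) = 11/5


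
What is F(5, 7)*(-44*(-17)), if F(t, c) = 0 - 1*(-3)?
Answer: 2244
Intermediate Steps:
F(t, c) = 3 (F(t, c) = 0 + 3 = 3)
F(5, 7)*(-44*(-17)) = 3*(-44*(-17)) = 3*748 = 2244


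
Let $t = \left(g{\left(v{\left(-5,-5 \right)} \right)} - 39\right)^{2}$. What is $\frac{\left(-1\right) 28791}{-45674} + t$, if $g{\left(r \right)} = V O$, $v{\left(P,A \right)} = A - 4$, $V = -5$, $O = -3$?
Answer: $\frac{26337015}{45674} \approx 576.63$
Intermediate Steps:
$v{\left(P,A \right)} = -4 + A$
$g{\left(r \right)} = 15$ ($g{\left(r \right)} = \left(-5\right) \left(-3\right) = 15$)
$t = 576$ ($t = \left(15 - 39\right)^{2} = \left(-24\right)^{2} = 576$)
$\frac{\left(-1\right) 28791}{-45674} + t = \frac{\left(-1\right) 28791}{-45674} + 576 = \left(-28791\right) \left(- \frac{1}{45674}\right) + 576 = \frac{28791}{45674} + 576 = \frac{26337015}{45674}$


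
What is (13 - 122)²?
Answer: 11881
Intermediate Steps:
(13 - 122)² = (-109)² = 11881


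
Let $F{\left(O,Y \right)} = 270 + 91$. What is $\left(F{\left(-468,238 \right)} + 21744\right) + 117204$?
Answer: $139309$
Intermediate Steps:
$F{\left(O,Y \right)} = 361$
$\left(F{\left(-468,238 \right)} + 21744\right) + 117204 = \left(361 + 21744\right) + 117204 = 22105 + 117204 = 139309$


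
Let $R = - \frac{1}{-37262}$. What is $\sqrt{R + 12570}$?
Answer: $\frac{\sqrt{17452900052342}}{37262} \approx 112.12$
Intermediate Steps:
$R = \frac{1}{37262}$ ($R = \left(-1\right) \left(- \frac{1}{37262}\right) = \frac{1}{37262} \approx 2.6837 \cdot 10^{-5}$)
$\sqrt{R + 12570} = \sqrt{\frac{1}{37262} + 12570} = \sqrt{\frac{468383341}{37262}} = \frac{\sqrt{17452900052342}}{37262}$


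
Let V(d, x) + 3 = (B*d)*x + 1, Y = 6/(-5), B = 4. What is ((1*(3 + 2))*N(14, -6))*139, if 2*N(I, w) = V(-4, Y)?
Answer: 5977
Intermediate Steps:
Y = -6/5 (Y = 6*(-1/5) = -6/5 ≈ -1.2000)
V(d, x) = -2 + 4*d*x (V(d, x) = -3 + ((4*d)*x + 1) = -3 + (4*d*x + 1) = -3 + (1 + 4*d*x) = -2 + 4*d*x)
N(I, w) = 43/5 (N(I, w) = (-2 + 4*(-4)*(-6/5))/2 = (-2 + 96/5)/2 = (1/2)*(86/5) = 43/5)
((1*(3 + 2))*N(14, -6))*139 = ((1*(3 + 2))*(43/5))*139 = ((1*5)*(43/5))*139 = (5*(43/5))*139 = 43*139 = 5977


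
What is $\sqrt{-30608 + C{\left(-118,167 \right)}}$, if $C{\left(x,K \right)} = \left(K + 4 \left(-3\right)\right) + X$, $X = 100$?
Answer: $i \sqrt{30353} \approx 174.22 i$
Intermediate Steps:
$C{\left(x,K \right)} = 88 + K$ ($C{\left(x,K \right)} = \left(K + 4 \left(-3\right)\right) + 100 = \left(K - 12\right) + 100 = \left(-12 + K\right) + 100 = 88 + K$)
$\sqrt{-30608 + C{\left(-118,167 \right)}} = \sqrt{-30608 + \left(88 + 167\right)} = \sqrt{-30608 + 255} = \sqrt{-30353} = i \sqrt{30353}$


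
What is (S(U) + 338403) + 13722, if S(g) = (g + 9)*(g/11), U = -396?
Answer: 366057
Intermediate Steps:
S(g) = g*(9 + g)/11 (S(g) = (9 + g)*(g*(1/11)) = (9 + g)*(g/11) = g*(9 + g)/11)
(S(U) + 338403) + 13722 = ((1/11)*(-396)*(9 - 396) + 338403) + 13722 = ((1/11)*(-396)*(-387) + 338403) + 13722 = (13932 + 338403) + 13722 = 352335 + 13722 = 366057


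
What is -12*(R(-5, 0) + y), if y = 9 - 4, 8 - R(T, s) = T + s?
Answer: -216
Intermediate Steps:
R(T, s) = 8 - T - s (R(T, s) = 8 - (T + s) = 8 + (-T - s) = 8 - T - s)
y = 5
-12*(R(-5, 0) + y) = -12*((8 - 1*(-5) - 1*0) + 5) = -12*((8 + 5 + 0) + 5) = -12*(13 + 5) = -12*18 = -216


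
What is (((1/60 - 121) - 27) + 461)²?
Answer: 352725961/3600 ≈ 97979.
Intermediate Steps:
(((1/60 - 121) - 27) + 461)² = ((-7259/60 - 27) + 461)² = (-8879/60 + 461)² = (18781/60)² = 352725961/3600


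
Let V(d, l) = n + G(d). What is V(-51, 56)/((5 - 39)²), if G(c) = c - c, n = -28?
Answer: -7/289 ≈ -0.024221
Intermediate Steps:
G(c) = 0
V(d, l) = -28 (V(d, l) = -28 + 0 = -28)
V(-51, 56)/((5 - 39)²) = -28/(5 - 39)² = -28/((-34)²) = -28/1156 = -28*1/1156 = -7/289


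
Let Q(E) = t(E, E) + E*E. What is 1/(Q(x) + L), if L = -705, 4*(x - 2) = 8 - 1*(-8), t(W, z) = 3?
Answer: -1/666 ≈ -0.0015015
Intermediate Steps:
x = 6 (x = 2 + (8 - 1*(-8))/4 = 2 + (8 + 8)/4 = 2 + (¼)*16 = 2 + 4 = 6)
Q(E) = 3 + E² (Q(E) = 3 + E*E = 3 + E²)
1/(Q(x) + L) = 1/((3 + 6²) - 705) = 1/((3 + 36) - 705) = 1/(39 - 705) = 1/(-666) = -1/666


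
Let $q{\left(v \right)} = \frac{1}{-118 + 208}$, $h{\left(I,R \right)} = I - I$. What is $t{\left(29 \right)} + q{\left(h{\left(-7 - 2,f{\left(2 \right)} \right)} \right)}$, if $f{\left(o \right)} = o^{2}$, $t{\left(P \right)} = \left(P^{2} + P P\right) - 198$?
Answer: $\frac{133561}{90} \approx 1484.0$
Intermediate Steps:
$t{\left(P \right)} = -198 + 2 P^{2}$ ($t{\left(P \right)} = \left(P^{2} + P^{2}\right) - 198 = 2 P^{2} - 198 = -198 + 2 P^{2}$)
$h{\left(I,R \right)} = 0$
$q{\left(v \right)} = \frac{1}{90}$
$t{\left(29 \right)} + q{\left(h{\left(-7 - 2,f{\left(2 \right)} \right)} \right)} = \left(-198 + 2 \cdot 29^{2}\right) + \frac{1}{90} = \left(-198 + 2 \cdot 841\right) + \frac{1}{90} = \left(-198 + 1682\right) + \frac{1}{90} = 1484 + \frac{1}{90} = \frac{133561}{90}$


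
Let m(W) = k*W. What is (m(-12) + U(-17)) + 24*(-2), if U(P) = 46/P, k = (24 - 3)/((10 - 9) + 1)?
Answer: -3004/17 ≈ -176.71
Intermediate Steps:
k = 21/2 (k = 21/(1 + 1) = 21/2 ≈ 10.500)
m(W) = 21*W/2
(m(-12) + U(-17)) + 24*(-2) = ((21/2)*(-12) + 46/(-17)) + 24*(-2) = (-126 + 46*(-1/17)) - 48 = (-126 - 46/17) - 48 = -2188/17 - 48 = -3004/17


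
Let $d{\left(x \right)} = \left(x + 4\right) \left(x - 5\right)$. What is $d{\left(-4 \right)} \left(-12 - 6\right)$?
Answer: $0$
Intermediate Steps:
$d{\left(x \right)} = \left(-5 + x\right) \left(4 + x\right)$ ($d{\left(x \right)} = \left(4 + x\right) \left(-5 + x\right) = \left(-5 + x\right) \left(4 + x\right)$)
$d{\left(-4 \right)} \left(-12 - 6\right) = \left(-20 + \left(-4\right)^{2} - -4\right) \left(-12 - 6\right) = \left(-20 + 16 + 4\right) \left(-18\right) = 0 \left(-18\right) = 0$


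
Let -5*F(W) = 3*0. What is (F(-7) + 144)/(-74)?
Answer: -72/37 ≈ -1.9459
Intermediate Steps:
F(W) = 0 (F(W) = -3*0/5 = -⅕*0 = 0)
(F(-7) + 144)/(-74) = (0 + 144)/(-74) = -1/74*144 = -72/37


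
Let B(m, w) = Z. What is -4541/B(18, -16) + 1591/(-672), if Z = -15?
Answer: 1009229/3360 ≈ 300.37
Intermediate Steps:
B(m, w) = -15
-4541/B(18, -16) + 1591/(-672) = -4541/(-15) + 1591/(-672) = -4541*(-1/15) + 1591*(-1/672) = 4541/15 - 1591/672 = 1009229/3360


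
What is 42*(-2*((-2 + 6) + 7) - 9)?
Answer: -1302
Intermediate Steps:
42*(-2*((-2 + 6) + 7) - 9) = 42*(-2*(4 + 7) - 9) = 42*(-2*11 - 9) = 42*(-22 - 9) = 42*(-31) = -1302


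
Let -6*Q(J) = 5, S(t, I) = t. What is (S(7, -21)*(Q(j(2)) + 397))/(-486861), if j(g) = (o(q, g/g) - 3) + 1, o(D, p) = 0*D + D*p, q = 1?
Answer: -16639/2921166 ≈ -0.0056960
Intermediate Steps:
o(D, p) = D*p (o(D, p) = 0 + D*p = D*p)
j(g) = -1 (j(g) = (1*(g/g) - 3) + 1 = (1*1 - 3) + 1 = (1 - 3) + 1 = -2 + 1 = -1)
Q(J) = -⅚ (Q(J) = -⅙*5 = -⅚)
(S(7, -21)*(Q(j(2)) + 397))/(-486861) = (7*(-⅚ + 397))/(-486861) = (7*(2377/6))*(-1/486861) = (16639/6)*(-1/486861) = -16639/2921166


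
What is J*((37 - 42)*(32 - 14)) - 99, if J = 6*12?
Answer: -6579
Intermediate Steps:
J = 72
J*((37 - 42)*(32 - 14)) - 99 = 72*((37 - 42)*(32 - 14)) - 99 = 72*(-5*18) - 99 = 72*(-90) - 99 = -6480 - 99 = -6579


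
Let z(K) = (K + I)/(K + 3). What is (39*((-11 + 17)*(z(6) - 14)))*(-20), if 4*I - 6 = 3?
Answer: 61230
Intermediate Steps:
I = 9/4 (I = 3/2 + (1/4)*3 = 3/2 + 3/4 = 9/4 ≈ 2.2500)
z(K) = (9/4 + K)/(3 + K) (z(K) = (K + 9/4)/(K + 3) = (9/4 + K)/(3 + K))
(39*((-11 + 17)*(z(6) - 14)))*(-20) = (39*((-11 + 17)*((9/4 + 6)/(3 + 6) - 14)))*(-20) = (39*(6*((33/4)/9 - 14)))*(-20) = (39*(6*((1/9)*(33/4) - 14)))*(-20) = (39*(6*(11/12 - 14)))*(-20) = (39*(6*(-157/12)))*(-20) = (39*(-157/2))*(-20) = -6123/2*(-20) = 61230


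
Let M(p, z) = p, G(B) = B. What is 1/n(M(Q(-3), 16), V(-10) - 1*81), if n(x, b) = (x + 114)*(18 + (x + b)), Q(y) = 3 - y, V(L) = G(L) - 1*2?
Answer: -1/8280 ≈ -0.00012077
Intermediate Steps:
V(L) = -2 + L (V(L) = L - 1*2 = L - 2 = -2 + L)
n(x, b) = (114 + x)*(18 + b + x) (n(x, b) = (114 + x)*(18 + (b + x)) = (114 + x)*(18 + b + x))
1/n(M(Q(-3), 16), V(-10) - 1*81) = 1/(2052 + (3 - 1*(-3))² + 114*((-2 - 10) - 1*81) + 132*(3 - 1*(-3)) + ((-2 - 10) - 1*81)*(3 - 1*(-3))) = 1/(2052 + (3 + 3)² + 114*(-12 - 81) + 132*(3 + 3) + (-12 - 81)*(3 + 3)) = 1/(2052 + 6² + 114*(-93) + 132*6 - 93*6) = 1/(2052 + 36 - 10602 + 792 - 558) = 1/(-8280) = -1/8280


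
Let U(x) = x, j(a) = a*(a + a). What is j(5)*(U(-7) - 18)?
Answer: -1250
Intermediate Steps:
j(a) = 2*a² (j(a) = a*(2*a) = 2*a²)
j(5)*(U(-7) - 18) = (2*5²)*(-7 - 18) = (2*25)*(-25) = 50*(-25) = -1250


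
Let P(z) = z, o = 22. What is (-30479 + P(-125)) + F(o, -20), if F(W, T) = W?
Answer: -30582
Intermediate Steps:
(-30479 + P(-125)) + F(o, -20) = (-30479 - 125) + 22 = -30604 + 22 = -30582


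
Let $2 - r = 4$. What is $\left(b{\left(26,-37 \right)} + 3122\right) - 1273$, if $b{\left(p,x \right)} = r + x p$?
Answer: $885$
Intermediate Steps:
$r = -2$ ($r = 2 - 4 = -2$)
$b{\left(p,x \right)} = -2 + p x$ ($b{\left(p,x \right)} = -2 + x p = -2 + p x$)
$\left(b{\left(26,-37 \right)} + 3122\right) - 1273 = \left(\left(-2 + 26 \left(-37\right)\right) + 3122\right) - 1273 = \left(\left(-2 - 962\right) + 3122\right) - 1273 = \left(-964 + 3122\right) - 1273 = 2158 - 1273 = 885$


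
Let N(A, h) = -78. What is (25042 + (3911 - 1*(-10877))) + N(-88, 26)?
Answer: 39752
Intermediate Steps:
(25042 + (3911 - 1*(-10877))) + N(-88, 26) = (25042 + (3911 - 1*(-10877))) - 78 = (25042 + (3911 + 10877)) - 78 = (25042 + 14788) - 78 = 39830 - 78 = 39752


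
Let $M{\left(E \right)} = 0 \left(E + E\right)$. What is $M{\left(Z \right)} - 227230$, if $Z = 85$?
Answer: $-227230$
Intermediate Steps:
$M{\left(E \right)} = 0$ ($M{\left(E \right)} = 0 \cdot 2 E = 0$)
$M{\left(Z \right)} - 227230 = 0 - 227230 = -227230$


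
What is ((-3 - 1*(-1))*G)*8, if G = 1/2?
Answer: -8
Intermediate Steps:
G = 1/2 ≈ 0.50000
((-3 - 1*(-1))*G)*8 = ((-3 - 1*(-1))*(1/2))*8 = ((-3 + 1)*(1/2))*8 = -2*1/2*8 = -1*8 = -8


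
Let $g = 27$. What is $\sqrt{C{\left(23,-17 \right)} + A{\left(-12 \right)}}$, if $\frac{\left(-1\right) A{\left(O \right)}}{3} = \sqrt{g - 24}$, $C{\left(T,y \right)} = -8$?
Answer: $\sqrt{-8 - 3 \sqrt{3}} \approx 3.6327 i$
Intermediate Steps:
$A{\left(O \right)} = - 3 \sqrt{3}$ ($A{\left(O \right)} = - 3 \sqrt{27 - 24} = - 3 \sqrt{3}$)
$\sqrt{C{\left(23,-17 \right)} + A{\left(-12 \right)}} = \sqrt{-8 - 3 \sqrt{3}}$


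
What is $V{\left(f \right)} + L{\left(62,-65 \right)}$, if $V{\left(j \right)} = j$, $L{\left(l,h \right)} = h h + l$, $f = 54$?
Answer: $4341$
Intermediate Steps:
$L{\left(l,h \right)} = l + h^{2}$ ($L{\left(l,h \right)} = h^{2} + l = l + h^{2}$)
$V{\left(f \right)} + L{\left(62,-65 \right)} = 54 + \left(62 + \left(-65\right)^{2}\right) = 54 + \left(62 + 4225\right) = 54 + 4287 = 4341$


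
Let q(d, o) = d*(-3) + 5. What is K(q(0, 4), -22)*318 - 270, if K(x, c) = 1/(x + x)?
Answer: -1191/5 ≈ -238.20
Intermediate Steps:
q(d, o) = 5 - 3*d (q(d, o) = -3*d + 5 = 5 - 3*d)
K(x, c) = 1/(2*x)
K(q(0, 4), -22)*318 - 270 = (1/(2*(5 - 3*0)))*318 - 270 = (1/(2*(5 + 0)))*318 - 270 = ((1/2)/5)*318 - 270 = ((1/2)*(1/5))*318 - 270 = (1/10)*318 - 270 = 159/5 - 270 = -1191/5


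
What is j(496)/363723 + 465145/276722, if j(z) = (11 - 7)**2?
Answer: 169188362387/100650156006 ≈ 1.6810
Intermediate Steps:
j(z) = 16 (j(z) = 4**2 = 16)
j(496)/363723 + 465145/276722 = 16/363723 + 465145/276722 = 169188362387/100650156006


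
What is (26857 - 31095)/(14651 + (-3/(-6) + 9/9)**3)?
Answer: -33904/117235 ≈ -0.28920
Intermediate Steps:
(26857 - 31095)/(14651 + (-3/(-6) + 9/9)**3) = -4238/(14651 + (-3*(-1/6) + 9*(1/9))**3) = -4238/(14651 + (1/2 + 1)**3) = -4238/(14651 + (3/2)**3) = -4238/(14651 + 27/8) = -4238/117235/8 = -4238*8/117235 = -33904/117235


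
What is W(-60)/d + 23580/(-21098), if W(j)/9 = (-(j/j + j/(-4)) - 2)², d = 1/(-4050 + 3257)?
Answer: -24393392802/10549 ≈ -2.3124e+6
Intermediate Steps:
d = -1/793 (d = 1/(-793) = -1/793 ≈ -0.0012610)
W(j) = 9*(-3 + j/4)² (W(j) = 9*(-(j/j + j/(-4)) - 2)² = 9*(-(1 + j*(-¼)) - 2)² = 9*(-(1 - j/4) - 2)² = 9*((-1 + j/4) - 2)² = 9*(-3 + j/4)²)
W(-60)/d + 23580/(-21098) = (9*(-12 - 60)²/16)/(-1/793) + 23580/(-21098) = ((9/16)*(-72)²)*(-793) + 23580*(-1/21098) = ((9/16)*5184)*(-793) - 11790/10549 = 2916*(-793) - 11790/10549 = -2312388 - 11790/10549 = -24393392802/10549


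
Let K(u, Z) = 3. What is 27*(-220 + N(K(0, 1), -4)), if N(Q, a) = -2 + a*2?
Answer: -6210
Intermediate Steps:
N(Q, a) = -2 + 2*a
27*(-220 + N(K(0, 1), -4)) = 27*(-220 + (-2 + 2*(-4))) = 27*(-220 + (-2 - 8)) = 27*(-220 - 10) = 27*(-230) = -6210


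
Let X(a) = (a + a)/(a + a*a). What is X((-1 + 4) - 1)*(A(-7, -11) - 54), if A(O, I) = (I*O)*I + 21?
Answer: -1760/3 ≈ -586.67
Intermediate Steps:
X(a) = 2*a/(a + a**2) (X(a) = (2*a)/(a + a**2) = 2*a/(a + a**2))
A(O, I) = 21 + O*I**2 (A(O, I) = O*I**2 + 21 = 21 + O*I**2)
X((-1 + 4) - 1)*(A(-7, -11) - 54) = (2/(1 + ((-1 + 4) - 1)))*((21 - 7*(-11)**2) - 54) = (2/(1 + (3 - 1)))*((21 - 7*121) - 54) = (2/(1 + 2))*((21 - 847) - 54) = (2/3)*(-826 - 54) = (2*(1/3))*(-880) = (2/3)*(-880) = -1760/3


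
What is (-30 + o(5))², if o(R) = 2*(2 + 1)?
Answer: 576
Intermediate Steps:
o(R) = 6 (o(R) = 2*3 = 6)
(-30 + o(5))² = (-30 + 6)² = (-24)² = 576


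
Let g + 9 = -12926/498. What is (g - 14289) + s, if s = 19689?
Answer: 1335896/249 ≈ 5365.0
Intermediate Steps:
g = -8704/249 (g = -9 - 12926/498 = -9 - 12926*1/498 = -9 - 6463/249 = -8704/249 ≈ -34.956)
(g - 14289) + s = (-8704/249 - 14289) + 19689 = -3566665/249 + 19689 = 1335896/249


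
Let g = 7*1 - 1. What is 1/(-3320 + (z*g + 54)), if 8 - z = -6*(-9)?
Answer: -1/3542 ≈ -0.00028233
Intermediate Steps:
z = -46 (z = 8 - (-6)*(-9) = 8 - 1*54 = 8 - 54 = -46)
g = 6 (g = 7 - 1 = 6)
1/(-3320 + (z*g + 54)) = 1/(-3320 + (-46*6 + 54)) = 1/(-3320 + (-276 + 54)) = 1/(-3320 - 222) = 1/(-3542) = -1/3542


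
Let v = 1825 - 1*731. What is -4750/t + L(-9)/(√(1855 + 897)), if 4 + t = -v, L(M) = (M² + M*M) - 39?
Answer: 2375/549 + 123*√43/344 ≈ 6.6707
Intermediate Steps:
L(M) = -39 + 2*M² (L(M) = (M² + M²) - 39 = 2*M² - 39 = -39 + 2*M²)
v = 1094 (v = 1825 - 731 = 1094)
t = -1098 (t = -4 - 1*1094 = -4 - 1094 = -1098)
-4750/t + L(-9)/(√(1855 + 897)) = -4750/(-1098) + (-39 + 2*(-9)²)/(√(1855 + 897)) = -4750*(-1/1098) + (-39 + 2*81)/(√2752) = 2375/549 + (-39 + 162)/((8*√43)) = 2375/549 + 123*(√43/344) = 2375/549 + 123*√43/344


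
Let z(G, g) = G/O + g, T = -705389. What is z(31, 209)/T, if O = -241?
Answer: -50338/169998749 ≈ -0.00029611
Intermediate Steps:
z(G, g) = g - G/241 (z(G, g) = G/(-241) + g = G*(-1/241) + g = -G/241 + g = g - G/241)
z(31, 209)/T = (209 - 1/241*31)/(-705389) = (209 - 31/241)*(-1/705389) = (50338/241)*(-1/705389) = -50338/169998749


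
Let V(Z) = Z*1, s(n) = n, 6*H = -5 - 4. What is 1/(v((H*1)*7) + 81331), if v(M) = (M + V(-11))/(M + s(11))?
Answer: 1/81288 ≈ 1.2302e-5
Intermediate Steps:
H = -3/2 (H = (-5 - 4)/6 = (⅙)*(-9) = -3/2 ≈ -1.5000)
V(Z) = Z
v(M) = (-11 + M)/(11 + M) (v(M) = (M - 11)/(M + 11) = (-11 + M)/(11 + M))
1/(v((H*1)*7) + 81331) = 1/((-11 - 3/2*1*7)/(11 - 3/2*1*7) + 81331) = 1/((-11 - 3/2*7)/(11 - 3/2*7) + 81331) = 1/((-11 - 21/2)/(11 - 21/2) + 81331) = 1/(-43/2/(½) + 81331) = 1/(2*(-43/2) + 81331) = 1/(-43 + 81331) = 1/81288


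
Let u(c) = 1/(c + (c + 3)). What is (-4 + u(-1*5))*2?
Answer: -58/7 ≈ -8.2857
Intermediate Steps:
u(c) = 1/(3 + 2*c) (u(c) = 1/(c + (3 + c)) = 1/(3 + 2*c))
(-4 + u(-1*5))*2 = (-4 + 1/(3 + 2*(-1*5)))*2 = (-4 + 1/(3 + 2*(-5)))*2 = (-4 + 1/(3 - 10))*2 = (-4 + 1/(-7))*2 = (-4 - 1/7)*2 = -29/7*2 = -58/7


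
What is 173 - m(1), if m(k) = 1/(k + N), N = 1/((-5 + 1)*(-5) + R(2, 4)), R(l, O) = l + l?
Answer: 4301/25 ≈ 172.04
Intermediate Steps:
R(l, O) = 2*l
N = 1/24 (N = 1/((-5 + 1)*(-5) + 2*2) = 1/(-4*(-5) + 4) = 1/(20 + 4) = 1/24 ≈ 0.041667)
m(k) = 1/(1/24 + k) (m(k) = 1/(k + 1/24) = 1/(1/24 + k))
173 - m(1) = 173 - 24/(1 + 24*1) = 173 - 24/(1 + 24) = 173 - 24/25 = 4301/25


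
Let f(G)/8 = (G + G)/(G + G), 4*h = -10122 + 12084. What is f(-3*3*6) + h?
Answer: 997/2 ≈ 498.50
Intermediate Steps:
h = 981/2 (h = (-10122 + 12084)/4 = (1/4)*1962 = 981/2 ≈ 490.50)
f(G) = 8 (f(G) = 8*((G + G)/(G + G)) = 8*((2*G)/((2*G))) = 8*((2*G)*(1/(2*G))) = 8*1 = 8)
f(-3*3*6) + h = 8 + 981/2 = 997/2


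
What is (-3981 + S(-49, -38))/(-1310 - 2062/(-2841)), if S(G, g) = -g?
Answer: 11202063/3719648 ≈ 3.0116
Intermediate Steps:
(-3981 + S(-49, -38))/(-1310 - 2062/(-2841)) = (-3981 - 1*(-38))/(-1310 - 2062/(-2841)) = (-3981 + 38)/(-1310 - 2062*(-1/2841)) = -3943/(-1310 + 2062/2841) = -3943/(-3719648/2841) = -3943*(-2841/3719648) = 11202063/3719648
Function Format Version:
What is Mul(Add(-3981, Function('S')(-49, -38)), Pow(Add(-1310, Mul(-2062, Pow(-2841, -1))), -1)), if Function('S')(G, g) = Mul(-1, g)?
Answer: Rational(11202063, 3719648) ≈ 3.0116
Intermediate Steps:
Mul(Add(-3981, Function('S')(-49, -38)), Pow(Add(-1310, Mul(-2062, Pow(-2841, -1))), -1)) = Mul(Add(-3981, Mul(-1, -38)), Pow(Add(-1310, Mul(-2062, Pow(-2841, -1))), -1)) = Mul(Add(-3981, 38), Pow(Add(-1310, Mul(-2062, Rational(-1, 2841))), -1)) = Mul(-3943, Pow(Add(-1310, Rational(2062, 2841)), -1)) = Mul(-3943, Pow(Rational(-3719648, 2841), -1)) = Mul(-3943, Rational(-2841, 3719648)) = Rational(11202063, 3719648)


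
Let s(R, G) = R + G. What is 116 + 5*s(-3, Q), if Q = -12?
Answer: 41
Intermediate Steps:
s(R, G) = G + R
116 + 5*s(-3, Q) = 116 + 5*(-12 - 3) = 116 + 5*(-15) = 116 - 75 = 41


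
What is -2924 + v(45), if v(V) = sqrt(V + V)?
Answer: -2924 + 3*sqrt(10) ≈ -2914.5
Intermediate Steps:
v(V) = sqrt(2)*sqrt(V) (v(V) = sqrt(2*V) = sqrt(2)*sqrt(V))
-2924 + v(45) = -2924 + sqrt(2)*sqrt(45) = -2924 + sqrt(2)*(3*sqrt(5)) = -2924 + 3*sqrt(10)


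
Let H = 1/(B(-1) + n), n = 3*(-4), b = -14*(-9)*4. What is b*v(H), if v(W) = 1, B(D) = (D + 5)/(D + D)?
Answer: 504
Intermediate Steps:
b = 504 (b = 126*4 = 504)
B(D) = (5 + D)/(2*D) (B(D) = (5 + D)/((2*D)) = (5 + D)*(1/(2*D)) = (5 + D)/(2*D))
n = -12
H = -1/14 (H = 1/((1/2)*(5 - 1)/(-1) - 12) = 1/((1/2)*(-1)*4 - 12) = 1/(-2 - 12) = 1/(-14) = -1/14 ≈ -0.071429)
b*v(H) = 504*1 = 504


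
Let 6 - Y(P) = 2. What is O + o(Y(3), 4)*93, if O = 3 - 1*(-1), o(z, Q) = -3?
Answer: -275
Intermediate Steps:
Y(P) = 4 (Y(P) = 6 - 1*2 = 6 - 2 = 4)
O = 4 (O = 3 + 1 = 4)
O + o(Y(3), 4)*93 = 4 - 3*93 = 4 - 279 = -275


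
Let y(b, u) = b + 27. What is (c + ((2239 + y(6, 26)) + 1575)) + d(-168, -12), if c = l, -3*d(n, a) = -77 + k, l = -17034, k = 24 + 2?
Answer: -13170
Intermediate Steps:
k = 26
d(n, a) = 17 (d(n, a) = -(-77 + 26)/3 = -⅓*(-51) = 17)
c = -17034
y(b, u) = 27 + b
(c + ((2239 + y(6, 26)) + 1575)) + d(-168, -12) = (-17034 + ((2239 + (27 + 6)) + 1575)) + 17 = (-17034 + ((2239 + 33) + 1575)) + 17 = (-17034 + (2272 + 1575)) + 17 = (-17034 + 3847) + 17 = -13187 + 17 = -13170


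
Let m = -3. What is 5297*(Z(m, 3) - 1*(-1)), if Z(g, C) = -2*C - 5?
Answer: -52970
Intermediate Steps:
Z(g, C) = -5 - 2*C
5297*(Z(m, 3) - 1*(-1)) = 5297*((-5 - 2*3) - 1*(-1)) = 5297*((-5 - 6) + 1) = 5297*(-11 + 1) = 5297*(-10) = -52970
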